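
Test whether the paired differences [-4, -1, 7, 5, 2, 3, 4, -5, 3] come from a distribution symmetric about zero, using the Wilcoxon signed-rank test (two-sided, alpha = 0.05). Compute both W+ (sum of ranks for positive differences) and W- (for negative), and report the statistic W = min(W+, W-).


Step 1: Drop any zero differences (none here) and take |d_i|.
|d| = [4, 1, 7, 5, 2, 3, 4, 5, 3]
Step 2: Midrank |d_i| (ties get averaged ranks).
ranks: |4|->5.5, |1|->1, |7|->9, |5|->7.5, |2|->2, |3|->3.5, |4|->5.5, |5|->7.5, |3|->3.5
Step 3: Attach original signs; sum ranks with positive sign and with negative sign.
W+ = 9 + 7.5 + 2 + 3.5 + 5.5 + 3.5 = 31
W- = 5.5 + 1 + 7.5 = 14
(Check: W+ + W- = 45 should equal n(n+1)/2 = 45.)
Step 4: Test statistic W = min(W+, W-) = 14.
Step 5: Ties in |d|, so use the tie-corrected normal approximation.
        E[W] = n(n+1)/4 = 9*10/4 = 22.5.
        Tie groups: |d|=3 (t=2), |d|=4 (t=2), |d|=5 (t=2); sum(t^3 - t) = 18.
        Var[W] = n(n+1)(2n+1)/24 - sum(t^3-t)/48 = 1710/24 - 18/48 = 70.875.
        z = (W - E[W]) / sqrt(Var[W]) = (14 - 22.5) / 8.4187 = -1.0097.
        Two-sided p = 2*Phi(z) = 0.312661.
Step 6: alpha = 0.05. fail to reject H0.

W+ = 31, W- = 14, W = min = 14, p = 0.312661, fail to reject H0.


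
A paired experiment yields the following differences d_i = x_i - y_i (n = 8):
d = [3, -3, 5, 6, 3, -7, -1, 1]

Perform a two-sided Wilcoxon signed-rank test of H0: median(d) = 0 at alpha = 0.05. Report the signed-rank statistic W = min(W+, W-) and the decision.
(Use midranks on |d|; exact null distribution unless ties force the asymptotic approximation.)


Step 1: Drop any zero differences (none here) and take |d_i|.
|d| = [3, 3, 5, 6, 3, 7, 1, 1]
Step 2: Midrank |d_i| (ties get averaged ranks).
ranks: |3|->4, |3|->4, |5|->6, |6|->7, |3|->4, |7|->8, |1|->1.5, |1|->1.5
Step 3: Attach original signs; sum ranks with positive sign and with negative sign.
W+ = 4 + 6 + 7 + 4 + 1.5 = 22.5
W- = 4 + 8 + 1.5 = 13.5
(Check: W+ + W- = 36 should equal n(n+1)/2 = 36.)
Step 4: Test statistic W = min(W+, W-) = 13.5.
Step 5: Ties in |d|, so use the tie-corrected normal approximation.
        E[W] = n(n+1)/4 = 8*9/4 = 18.
        Tie groups: |d|=1 (t=2), |d|=3 (t=3); sum(t^3 - t) = 30.
        Var[W] = n(n+1)(2n+1)/24 - sum(t^3-t)/48 = 1224/24 - 30/48 = 50.375.
        z = (W - E[W]) / sqrt(Var[W]) = (13.5 - 18) / 7.0975 = -0.6340.
        Two-sided p = 2*Phi(z) = 0.526066.
Step 6: alpha = 0.05. fail to reject H0.

W+ = 22.5, W- = 13.5, W = min = 13.5, p = 0.526066, fail to reject H0.


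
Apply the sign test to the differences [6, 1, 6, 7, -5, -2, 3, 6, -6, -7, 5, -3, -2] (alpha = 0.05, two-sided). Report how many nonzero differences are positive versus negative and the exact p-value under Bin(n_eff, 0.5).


Step 1: Discard zero differences. Original n = 13; n_eff = number of nonzero differences = 13.
Nonzero differences (with sign): +6, +1, +6, +7, -5, -2, +3, +6, -6, -7, +5, -3, -2
Step 2: Count signs: positive = 7, negative = 6.
Step 3: Under H0: P(positive) = 0.5, so the number of positives S ~ Bin(13, 0.5).
Step 4: Two-sided exact p-value = sum of Bin(13,0.5) probabilities at or below the observed probability = 1.000000.
Step 5: alpha = 0.05. fail to reject H0.

n_eff = 13, pos = 7, neg = 6, p = 1.000000, fail to reject H0.


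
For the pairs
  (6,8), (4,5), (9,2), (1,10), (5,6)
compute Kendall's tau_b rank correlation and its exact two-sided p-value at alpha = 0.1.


Step 1: Enumerate the 10 unordered pairs (i,j) with i<j and classify each by sign(x_j-x_i) * sign(y_j-y_i).
  (1,2):dx=-2,dy=-3->C; (1,3):dx=+3,dy=-6->D; (1,4):dx=-5,dy=+2->D; (1,5):dx=-1,dy=-2->C
  (2,3):dx=+5,dy=-3->D; (2,4):dx=-3,dy=+5->D; (2,5):dx=+1,dy=+1->C; (3,4):dx=-8,dy=+8->D
  (3,5):dx=-4,dy=+4->D; (4,5):dx=+4,dy=-4->D
Step 2: C = 3, D = 7, total pairs = 10.
Step 3: tau = (C - D)/(n(n-1)/2) = (3 - 7)/10 = -0.400000.
Step 4: Exact two-sided p-value (enumerate n! = 120 permutations of y under H0): p = 0.483333.
Step 5: alpha = 0.1. fail to reject H0.

tau_b = -0.4000 (C=3, D=7), p = 0.483333, fail to reject H0.


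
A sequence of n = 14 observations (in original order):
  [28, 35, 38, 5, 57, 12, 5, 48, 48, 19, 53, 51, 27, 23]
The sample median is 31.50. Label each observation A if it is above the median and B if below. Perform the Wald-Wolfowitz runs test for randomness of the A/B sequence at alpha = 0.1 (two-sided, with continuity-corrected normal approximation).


Step 1: Compute median = 31.50; label A = above, B = below.
Labels in order: BAABABBAABAABB  (n_A = 7, n_B = 7)
Step 2: Count runs R = 9.
Step 3: Under H0 (random ordering), E[R] = 2*n_A*n_B/(n_A+n_B) + 1 = 2*7*7/14 + 1 = 8.0000.
        Var[R] = 2*n_A*n_B*(2*n_A*n_B - n_A - n_B) / ((n_A+n_B)^2 * (n_A+n_B-1)) = 8232/2548 = 3.2308.
        SD[R] = 1.7974.
Step 4: Continuity-corrected z = (R - 0.5 - E[R]) / SD[R] = (9 - 0.5 - 8.0000) / 1.7974 = 0.2782.
Step 5: Two-sided p-value via normal approximation = 2*(1 - Phi(|z|)) = 0.780879.
Step 6: alpha = 0.1. fail to reject H0.

R = 9, z = 0.2782, p = 0.780879, fail to reject H0.


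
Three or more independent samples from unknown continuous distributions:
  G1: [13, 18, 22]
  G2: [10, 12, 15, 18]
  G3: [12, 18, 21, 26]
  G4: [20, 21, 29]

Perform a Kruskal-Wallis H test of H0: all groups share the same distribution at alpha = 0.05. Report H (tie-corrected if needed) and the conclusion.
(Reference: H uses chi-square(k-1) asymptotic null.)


Step 1: Combine all N = 14 observations and assign midranks.
sorted (value, group, rank): (10,G2,1), (12,G2,2.5), (12,G3,2.5), (13,G1,4), (15,G2,5), (18,G1,7), (18,G2,7), (18,G3,7), (20,G4,9), (21,G3,10.5), (21,G4,10.5), (22,G1,12), (26,G3,13), (29,G4,14)
Step 2: Sum ranks within each group.
R_1 = 23 (n_1 = 3)
R_2 = 15.5 (n_2 = 4)
R_3 = 33 (n_3 = 4)
R_4 = 33.5 (n_4 = 3)
Step 3: H = 12/(N(N+1)) * sum(R_i^2/n_i) - 3(N+1)
     = 12/(14*15) * (23^2/3 + 15.5^2/4 + 33^2/4 + 33.5^2/3) - 3*15
     = 0.057143 * 882.729 - 45
     = 5.441667.
Step 4: Ties present; correction factor C = 1 - 36/(14^3 - 14) = 0.986813. Corrected H = 5.441667 / 0.986813 = 5.514384.
Step 5: Under H0, H ~ chi^2(3); p-value = 0.137781.
Step 6: alpha = 0.05. fail to reject H0.

H = 5.5144, df = 3, p = 0.137781, fail to reject H0.


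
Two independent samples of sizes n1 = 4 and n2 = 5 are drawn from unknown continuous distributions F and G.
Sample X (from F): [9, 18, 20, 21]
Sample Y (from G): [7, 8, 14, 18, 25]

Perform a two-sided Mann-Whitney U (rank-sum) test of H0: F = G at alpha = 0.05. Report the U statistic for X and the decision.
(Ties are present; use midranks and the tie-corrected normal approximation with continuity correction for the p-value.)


Step 1: Combine and sort all 9 observations; assign midranks.
sorted (value, group): (7,Y), (8,Y), (9,X), (14,Y), (18,X), (18,Y), (20,X), (21,X), (25,Y)
ranks: 7->1, 8->2, 9->3, 14->4, 18->5.5, 18->5.5, 20->7, 21->8, 25->9
Step 2: Rank sum for X: R1 = 3 + 5.5 + 7 + 8 = 23.5.
Step 3: U_X = R1 - n1(n1+1)/2 = 23.5 - 4*5/2 = 23.5 - 10 = 13.5.
       U_Y = n1*n2 - U_X = 20 - 13.5 = 6.5.
Step 4: Ties are present, so use the tie-corrected normal approximation (with continuity correction) for the p-value.
Step 5: p-value = 0.460558; compare to alpha = 0.05. fail to reject H0.

U_X = 13.5, p = 0.460558, fail to reject H0 at alpha = 0.05.


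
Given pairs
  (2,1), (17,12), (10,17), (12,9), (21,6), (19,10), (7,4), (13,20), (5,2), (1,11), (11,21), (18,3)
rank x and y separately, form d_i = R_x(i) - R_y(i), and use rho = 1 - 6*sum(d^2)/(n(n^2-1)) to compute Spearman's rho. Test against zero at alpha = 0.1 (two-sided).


Step 1: Rank x and y separately (midranks; no ties here).
rank(x): 2->2, 17->9, 10->5, 12->7, 21->12, 19->11, 7->4, 13->8, 5->3, 1->1, 11->6, 18->10
rank(y): 1->1, 12->9, 17->10, 9->6, 6->5, 10->7, 4->4, 20->11, 2->2, 11->8, 21->12, 3->3
Step 2: d_i = R_x(i) - R_y(i); compute d_i^2.
  (2-1)^2=1, (9-9)^2=0, (5-10)^2=25, (7-6)^2=1, (12-5)^2=49, (11-7)^2=16, (4-4)^2=0, (8-11)^2=9, (3-2)^2=1, (1-8)^2=49, (6-12)^2=36, (10-3)^2=49
sum(d^2) = 236.
Step 3: rho = 1 - 6*236 / (12*(12^2 - 1)) = 1 - 1416/1716 = 0.174825.
Step 4: Under H0, t = rho * sqrt((n-2)/(1-rho^2)) = 0.5615 ~ t(10).
Step 5: Two-sided p-value from the t-distribution with 10 df = 0.586824.
Step 6: alpha = 0.1. fail to reject H0.

rho = 0.1748, p = 0.586824, fail to reject H0 at alpha = 0.1.


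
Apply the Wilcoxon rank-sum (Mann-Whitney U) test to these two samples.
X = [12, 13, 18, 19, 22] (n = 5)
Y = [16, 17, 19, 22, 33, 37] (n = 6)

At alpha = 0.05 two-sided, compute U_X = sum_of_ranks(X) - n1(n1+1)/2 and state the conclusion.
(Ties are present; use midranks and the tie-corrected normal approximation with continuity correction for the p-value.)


Step 1: Combine and sort all 11 observations; assign midranks.
sorted (value, group): (12,X), (13,X), (16,Y), (17,Y), (18,X), (19,X), (19,Y), (22,X), (22,Y), (33,Y), (37,Y)
ranks: 12->1, 13->2, 16->3, 17->4, 18->5, 19->6.5, 19->6.5, 22->8.5, 22->8.5, 33->10, 37->11
Step 2: Rank sum for X: R1 = 1 + 2 + 5 + 6.5 + 8.5 = 23.
Step 3: U_X = R1 - n1(n1+1)/2 = 23 - 5*6/2 = 23 - 15 = 8.
       U_Y = n1*n2 - U_X = 30 - 8 = 22.
Step 4: Ties are present, so use the tie-corrected normal approximation (with continuity correction) for the p-value.
Step 5: p-value = 0.233197; compare to alpha = 0.05. fail to reject H0.

U_X = 8, p = 0.233197, fail to reject H0 at alpha = 0.05.


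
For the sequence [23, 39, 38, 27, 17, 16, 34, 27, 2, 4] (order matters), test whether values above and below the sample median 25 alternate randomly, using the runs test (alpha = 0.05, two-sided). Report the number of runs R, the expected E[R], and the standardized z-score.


Step 1: Compute median = 25; label A = above, B = below.
Labels in order: BAAABBAABB  (n_A = 5, n_B = 5)
Step 2: Count runs R = 5.
Step 3: Under H0 (random ordering), E[R] = 2*n_A*n_B/(n_A+n_B) + 1 = 2*5*5/10 + 1 = 6.0000.
        Var[R] = 2*n_A*n_B*(2*n_A*n_B - n_A - n_B) / ((n_A+n_B)^2 * (n_A+n_B-1)) = 2000/900 = 2.2222.
        SD[R] = 1.4907.
Step 4: Continuity-corrected z = (R + 0.5 - E[R]) / SD[R] = (5 + 0.5 - 6.0000) / 1.4907 = -0.3354.
Step 5: Two-sided p-value via normal approximation = 2*(1 - Phi(|z|)) = 0.737316.
Step 6: alpha = 0.05. fail to reject H0.

R = 5, z = -0.3354, p = 0.737316, fail to reject H0.


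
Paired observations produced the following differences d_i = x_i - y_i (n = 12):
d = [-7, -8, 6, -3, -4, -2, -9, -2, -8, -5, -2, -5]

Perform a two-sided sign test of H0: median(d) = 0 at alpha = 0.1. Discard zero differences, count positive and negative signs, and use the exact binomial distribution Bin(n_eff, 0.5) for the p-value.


Step 1: Discard zero differences. Original n = 12; n_eff = number of nonzero differences = 12.
Nonzero differences (with sign): -7, -8, +6, -3, -4, -2, -9, -2, -8, -5, -2, -5
Step 2: Count signs: positive = 1, negative = 11.
Step 3: Under H0: P(positive) = 0.5, so the number of positives S ~ Bin(12, 0.5).
Step 4: Two-sided exact p-value = sum of Bin(12,0.5) probabilities at or below the observed probability = 0.006348.
Step 5: alpha = 0.1. reject H0.

n_eff = 12, pos = 1, neg = 11, p = 0.006348, reject H0.


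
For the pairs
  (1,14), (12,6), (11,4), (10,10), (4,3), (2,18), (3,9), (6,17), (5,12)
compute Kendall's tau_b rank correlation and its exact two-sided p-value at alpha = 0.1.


Step 1: Enumerate the 36 unordered pairs (i,j) with i<j and classify each by sign(x_j-x_i) * sign(y_j-y_i).
  (1,2):dx=+11,dy=-8->D; (1,3):dx=+10,dy=-10->D; (1,4):dx=+9,dy=-4->D; (1,5):dx=+3,dy=-11->D
  (1,6):dx=+1,dy=+4->C; (1,7):dx=+2,dy=-5->D; (1,8):dx=+5,dy=+3->C; (1,9):dx=+4,dy=-2->D
  (2,3):dx=-1,dy=-2->C; (2,4):dx=-2,dy=+4->D; (2,5):dx=-8,dy=-3->C; (2,6):dx=-10,dy=+12->D
  (2,7):dx=-9,dy=+3->D; (2,8):dx=-6,dy=+11->D; (2,9):dx=-7,dy=+6->D; (3,4):dx=-1,dy=+6->D
  (3,5):dx=-7,dy=-1->C; (3,6):dx=-9,dy=+14->D; (3,7):dx=-8,dy=+5->D; (3,8):dx=-5,dy=+13->D
  (3,9):dx=-6,dy=+8->D; (4,5):dx=-6,dy=-7->C; (4,6):dx=-8,dy=+8->D; (4,7):dx=-7,dy=-1->C
  (4,8):dx=-4,dy=+7->D; (4,9):dx=-5,dy=+2->D; (5,6):dx=-2,dy=+15->D; (5,7):dx=-1,dy=+6->D
  (5,8):dx=+2,dy=+14->C; (5,9):dx=+1,dy=+9->C; (6,7):dx=+1,dy=-9->D; (6,8):dx=+4,dy=-1->D
  (6,9):dx=+3,dy=-6->D; (7,8):dx=+3,dy=+8->C; (7,9):dx=+2,dy=+3->C; (8,9):dx=-1,dy=-5->C
Step 2: C = 12, D = 24, total pairs = 36.
Step 3: tau = (C - D)/(n(n-1)/2) = (12 - 24)/36 = -0.333333.
Step 4: Exact two-sided p-value (enumerate n! = 362880 permutations of y under H0): p = 0.259518.
Step 5: alpha = 0.1. fail to reject H0.

tau_b = -0.3333 (C=12, D=24), p = 0.259518, fail to reject H0.


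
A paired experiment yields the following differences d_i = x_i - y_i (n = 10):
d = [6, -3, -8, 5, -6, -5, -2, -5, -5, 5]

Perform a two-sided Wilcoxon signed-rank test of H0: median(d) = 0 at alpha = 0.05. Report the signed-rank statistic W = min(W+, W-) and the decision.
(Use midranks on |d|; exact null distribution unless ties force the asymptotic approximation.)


Step 1: Drop any zero differences (none here) and take |d_i|.
|d| = [6, 3, 8, 5, 6, 5, 2, 5, 5, 5]
Step 2: Midrank |d_i| (ties get averaged ranks).
ranks: |6|->8.5, |3|->2, |8|->10, |5|->5, |6|->8.5, |5|->5, |2|->1, |5|->5, |5|->5, |5|->5
Step 3: Attach original signs; sum ranks with positive sign and with negative sign.
W+ = 8.5 + 5 + 5 = 18.5
W- = 2 + 10 + 8.5 + 5 + 1 + 5 + 5 = 36.5
(Check: W+ + W- = 55 should equal n(n+1)/2 = 55.)
Step 4: Test statistic W = min(W+, W-) = 18.5.
Step 5: Ties in |d|, so use the tie-corrected normal approximation.
        E[W] = n(n+1)/4 = 10*11/4 = 27.5.
        Tie groups: |d|=5 (t=5), |d|=6 (t=2); sum(t^3 - t) = 126.
        Var[W] = n(n+1)(2n+1)/24 - sum(t^3-t)/48 = 2310/24 - 126/48 = 93.625.
        z = (W - E[W]) / sqrt(Var[W]) = (18.5 - 27.5) / 9.6760 = -0.9301.
        Two-sided p = 2*Phi(z) = 0.352301.
Step 6: alpha = 0.05. fail to reject H0.

W+ = 18.5, W- = 36.5, W = min = 18.5, p = 0.352301, fail to reject H0.


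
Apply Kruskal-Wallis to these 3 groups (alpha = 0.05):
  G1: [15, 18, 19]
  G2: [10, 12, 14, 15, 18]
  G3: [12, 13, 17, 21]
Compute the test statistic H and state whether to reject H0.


Step 1: Combine all N = 12 observations and assign midranks.
sorted (value, group, rank): (10,G2,1), (12,G2,2.5), (12,G3,2.5), (13,G3,4), (14,G2,5), (15,G1,6.5), (15,G2,6.5), (17,G3,8), (18,G1,9.5), (18,G2,9.5), (19,G1,11), (21,G3,12)
Step 2: Sum ranks within each group.
R_1 = 27 (n_1 = 3)
R_2 = 24.5 (n_2 = 5)
R_3 = 26.5 (n_3 = 4)
Step 3: H = 12/(N(N+1)) * sum(R_i^2/n_i) - 3(N+1)
     = 12/(12*13) * (27^2/3 + 24.5^2/5 + 26.5^2/4) - 3*13
     = 0.076923 * 538.612 - 39
     = 2.431731.
Step 4: Ties present; correction factor C = 1 - 18/(12^3 - 12) = 0.989510. Corrected H = 2.431731 / 0.989510 = 2.457509.
Step 5: Under H0, H ~ chi^2(2); p-value = 0.292657.
Step 6: alpha = 0.05. fail to reject H0.

H = 2.4575, df = 2, p = 0.292657, fail to reject H0.


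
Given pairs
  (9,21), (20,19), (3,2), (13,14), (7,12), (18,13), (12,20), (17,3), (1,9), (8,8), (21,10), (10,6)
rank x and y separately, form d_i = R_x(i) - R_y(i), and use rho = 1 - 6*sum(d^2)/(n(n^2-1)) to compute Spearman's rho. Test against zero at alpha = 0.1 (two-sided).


Step 1: Rank x and y separately (midranks; no ties here).
rank(x): 9->5, 20->11, 3->2, 13->8, 7->3, 18->10, 12->7, 17->9, 1->1, 8->4, 21->12, 10->6
rank(y): 21->12, 19->10, 2->1, 14->9, 12->7, 13->8, 20->11, 3->2, 9->5, 8->4, 10->6, 6->3
Step 2: d_i = R_x(i) - R_y(i); compute d_i^2.
  (5-12)^2=49, (11-10)^2=1, (2-1)^2=1, (8-9)^2=1, (3-7)^2=16, (10-8)^2=4, (7-11)^2=16, (9-2)^2=49, (1-5)^2=16, (4-4)^2=0, (12-6)^2=36, (6-3)^2=9
sum(d^2) = 198.
Step 3: rho = 1 - 6*198 / (12*(12^2 - 1)) = 1 - 1188/1716 = 0.307692.
Step 4: Under H0, t = rho * sqrt((n-2)/(1-rho^2)) = 1.0226 ~ t(10).
Step 5: Two-sided p-value from the t-distribution with 10 df = 0.330589.
Step 6: alpha = 0.1. fail to reject H0.

rho = 0.3077, p = 0.330589, fail to reject H0 at alpha = 0.1.


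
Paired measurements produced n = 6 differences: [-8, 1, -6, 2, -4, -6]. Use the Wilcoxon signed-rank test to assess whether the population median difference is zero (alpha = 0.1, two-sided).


Step 1: Drop any zero differences (none here) and take |d_i|.
|d| = [8, 1, 6, 2, 4, 6]
Step 2: Midrank |d_i| (ties get averaged ranks).
ranks: |8|->6, |1|->1, |6|->4.5, |2|->2, |4|->3, |6|->4.5
Step 3: Attach original signs; sum ranks with positive sign and with negative sign.
W+ = 1 + 2 = 3
W- = 6 + 4.5 + 3 + 4.5 = 18
(Check: W+ + W- = 21 should equal n(n+1)/2 = 21.)
Step 4: Test statistic W = min(W+, W-) = 3.
Step 5: Ties in |d|, so use the tie-corrected normal approximation.
        E[W] = n(n+1)/4 = 6*7/4 = 10.5.
        Tie groups: |d|=6 (t=2); sum(t^3 - t) = 6.
        Var[W] = n(n+1)(2n+1)/24 - sum(t^3-t)/48 = 546/24 - 6/48 = 22.625.
        z = (W - E[W]) / sqrt(Var[W]) = (3 - 10.5) / 4.7566 = -1.5768.
        Two-sided p = 2*Phi(z) = 0.114850.
Step 6: alpha = 0.1. fail to reject H0.

W+ = 3, W- = 18, W = min = 3, p = 0.114850, fail to reject H0.


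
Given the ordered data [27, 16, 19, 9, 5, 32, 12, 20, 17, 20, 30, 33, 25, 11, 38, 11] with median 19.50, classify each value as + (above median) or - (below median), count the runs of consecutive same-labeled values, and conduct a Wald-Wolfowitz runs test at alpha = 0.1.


Step 1: Compute median = 19.50; label A = above, B = below.
Labels in order: ABBBBABABAAAABAB  (n_A = 8, n_B = 8)
Step 2: Count runs R = 10.
Step 3: Under H0 (random ordering), E[R] = 2*n_A*n_B/(n_A+n_B) + 1 = 2*8*8/16 + 1 = 9.0000.
        Var[R] = 2*n_A*n_B*(2*n_A*n_B - n_A - n_B) / ((n_A+n_B)^2 * (n_A+n_B-1)) = 14336/3840 = 3.7333.
        SD[R] = 1.9322.
Step 4: Continuity-corrected z = (R - 0.5 - E[R]) / SD[R] = (10 - 0.5 - 9.0000) / 1.9322 = 0.2588.
Step 5: Two-sided p-value via normal approximation = 2*(1 - Phi(|z|)) = 0.795809.
Step 6: alpha = 0.1. fail to reject H0.

R = 10, z = 0.2588, p = 0.795809, fail to reject H0.


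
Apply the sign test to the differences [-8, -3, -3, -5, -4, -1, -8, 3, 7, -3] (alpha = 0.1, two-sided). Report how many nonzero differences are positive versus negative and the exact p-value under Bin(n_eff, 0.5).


Step 1: Discard zero differences. Original n = 10; n_eff = number of nonzero differences = 10.
Nonzero differences (with sign): -8, -3, -3, -5, -4, -1, -8, +3, +7, -3
Step 2: Count signs: positive = 2, negative = 8.
Step 3: Under H0: P(positive) = 0.5, so the number of positives S ~ Bin(10, 0.5).
Step 4: Two-sided exact p-value = sum of Bin(10,0.5) probabilities at or below the observed probability = 0.109375.
Step 5: alpha = 0.1. fail to reject H0.

n_eff = 10, pos = 2, neg = 8, p = 0.109375, fail to reject H0.


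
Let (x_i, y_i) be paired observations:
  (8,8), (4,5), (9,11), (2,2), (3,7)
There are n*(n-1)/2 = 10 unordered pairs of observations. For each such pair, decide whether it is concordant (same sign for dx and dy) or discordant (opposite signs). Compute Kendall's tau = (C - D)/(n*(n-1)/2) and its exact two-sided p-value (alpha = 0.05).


Step 1: Enumerate the 10 unordered pairs (i,j) with i<j and classify each by sign(x_j-x_i) * sign(y_j-y_i).
  (1,2):dx=-4,dy=-3->C; (1,3):dx=+1,dy=+3->C; (1,4):dx=-6,dy=-6->C; (1,5):dx=-5,dy=-1->C
  (2,3):dx=+5,dy=+6->C; (2,4):dx=-2,dy=-3->C; (2,5):dx=-1,dy=+2->D; (3,4):dx=-7,dy=-9->C
  (3,5):dx=-6,dy=-4->C; (4,5):dx=+1,dy=+5->C
Step 2: C = 9, D = 1, total pairs = 10.
Step 3: tau = (C - D)/(n(n-1)/2) = (9 - 1)/10 = 0.800000.
Step 4: Exact two-sided p-value (enumerate n! = 120 permutations of y under H0): p = 0.083333.
Step 5: alpha = 0.05. fail to reject H0.

tau_b = 0.8000 (C=9, D=1), p = 0.083333, fail to reject H0.


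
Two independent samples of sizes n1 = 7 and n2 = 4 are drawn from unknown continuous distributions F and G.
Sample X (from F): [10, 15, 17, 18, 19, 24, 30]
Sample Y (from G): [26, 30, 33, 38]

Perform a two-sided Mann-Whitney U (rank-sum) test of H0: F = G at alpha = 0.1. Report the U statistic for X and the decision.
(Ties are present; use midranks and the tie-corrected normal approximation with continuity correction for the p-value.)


Step 1: Combine and sort all 11 observations; assign midranks.
sorted (value, group): (10,X), (15,X), (17,X), (18,X), (19,X), (24,X), (26,Y), (30,X), (30,Y), (33,Y), (38,Y)
ranks: 10->1, 15->2, 17->3, 18->4, 19->5, 24->6, 26->7, 30->8.5, 30->8.5, 33->10, 38->11
Step 2: Rank sum for X: R1 = 1 + 2 + 3 + 4 + 5 + 6 + 8.5 = 29.5.
Step 3: U_X = R1 - n1(n1+1)/2 = 29.5 - 7*8/2 = 29.5 - 28 = 1.5.
       U_Y = n1*n2 - U_X = 28 - 1.5 = 26.5.
Step 4: Ties are present, so use the tie-corrected normal approximation (with continuity correction) for the p-value.
Step 5: p-value = 0.023029; compare to alpha = 0.1. reject H0.

U_X = 1.5, p = 0.023029, reject H0 at alpha = 0.1.


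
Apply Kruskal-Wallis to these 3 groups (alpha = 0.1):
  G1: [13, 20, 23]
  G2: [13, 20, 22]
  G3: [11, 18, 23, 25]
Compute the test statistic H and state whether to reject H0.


Step 1: Combine all N = 10 observations and assign midranks.
sorted (value, group, rank): (11,G3,1), (13,G1,2.5), (13,G2,2.5), (18,G3,4), (20,G1,5.5), (20,G2,5.5), (22,G2,7), (23,G1,8.5), (23,G3,8.5), (25,G3,10)
Step 2: Sum ranks within each group.
R_1 = 16.5 (n_1 = 3)
R_2 = 15 (n_2 = 3)
R_3 = 23.5 (n_3 = 4)
Step 3: H = 12/(N(N+1)) * sum(R_i^2/n_i) - 3(N+1)
     = 12/(10*11) * (16.5^2/3 + 15^2/3 + 23.5^2/4) - 3*11
     = 0.109091 * 303.812 - 33
     = 0.143182.
Step 4: Ties present; correction factor C = 1 - 18/(10^3 - 10) = 0.981818. Corrected H = 0.143182 / 0.981818 = 0.145833.
Step 5: Under H0, H ~ chi^2(2); p-value = 0.929678.
Step 6: alpha = 0.1. fail to reject H0.

H = 0.1458, df = 2, p = 0.929678, fail to reject H0.


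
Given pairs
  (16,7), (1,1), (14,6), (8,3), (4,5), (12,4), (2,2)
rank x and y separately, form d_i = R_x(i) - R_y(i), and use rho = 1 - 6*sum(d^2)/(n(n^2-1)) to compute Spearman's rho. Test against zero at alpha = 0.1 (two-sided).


Step 1: Rank x and y separately (midranks; no ties here).
rank(x): 16->7, 1->1, 14->6, 8->4, 4->3, 12->5, 2->2
rank(y): 7->7, 1->1, 6->6, 3->3, 5->5, 4->4, 2->2
Step 2: d_i = R_x(i) - R_y(i); compute d_i^2.
  (7-7)^2=0, (1-1)^2=0, (6-6)^2=0, (4-3)^2=1, (3-5)^2=4, (5-4)^2=1, (2-2)^2=0
sum(d^2) = 6.
Step 3: rho = 1 - 6*6 / (7*(7^2 - 1)) = 1 - 36/336 = 0.892857.
Step 4: Under H0, t = rho * sqrt((n-2)/(1-rho^2)) = 4.4333 ~ t(5).
Step 5: Two-sided p-value from the t-distribution with 5 df = 0.006807.
Step 6: alpha = 0.1. reject H0.

rho = 0.8929, p = 0.006807, reject H0 at alpha = 0.1.


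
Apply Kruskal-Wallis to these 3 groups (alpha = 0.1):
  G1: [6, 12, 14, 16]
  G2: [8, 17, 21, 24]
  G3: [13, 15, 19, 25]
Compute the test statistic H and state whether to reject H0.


Step 1: Combine all N = 12 observations and assign midranks.
sorted (value, group, rank): (6,G1,1), (8,G2,2), (12,G1,3), (13,G3,4), (14,G1,5), (15,G3,6), (16,G1,7), (17,G2,8), (19,G3,9), (21,G2,10), (24,G2,11), (25,G3,12)
Step 2: Sum ranks within each group.
R_1 = 16 (n_1 = 4)
R_2 = 31 (n_2 = 4)
R_3 = 31 (n_3 = 4)
Step 3: H = 12/(N(N+1)) * sum(R_i^2/n_i) - 3(N+1)
     = 12/(12*13) * (16^2/4 + 31^2/4 + 31^2/4) - 3*13
     = 0.076923 * 544.5 - 39
     = 2.884615.
Step 4: No ties, so H is used without correction.
Step 5: Under H0, H ~ chi^2(2); p-value = 0.236382.
Step 6: alpha = 0.1. fail to reject H0.

H = 2.8846, df = 2, p = 0.236382, fail to reject H0.


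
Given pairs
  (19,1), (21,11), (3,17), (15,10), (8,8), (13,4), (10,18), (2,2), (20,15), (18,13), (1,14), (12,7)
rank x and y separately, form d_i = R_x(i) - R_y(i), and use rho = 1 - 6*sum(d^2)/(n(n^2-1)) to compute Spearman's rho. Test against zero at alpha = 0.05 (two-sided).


Step 1: Rank x and y separately (midranks; no ties here).
rank(x): 19->10, 21->12, 3->3, 15->8, 8->4, 13->7, 10->5, 2->2, 20->11, 18->9, 1->1, 12->6
rank(y): 1->1, 11->7, 17->11, 10->6, 8->5, 4->3, 18->12, 2->2, 15->10, 13->8, 14->9, 7->4
Step 2: d_i = R_x(i) - R_y(i); compute d_i^2.
  (10-1)^2=81, (12-7)^2=25, (3-11)^2=64, (8-6)^2=4, (4-5)^2=1, (7-3)^2=16, (5-12)^2=49, (2-2)^2=0, (11-10)^2=1, (9-8)^2=1, (1-9)^2=64, (6-4)^2=4
sum(d^2) = 310.
Step 3: rho = 1 - 6*310 / (12*(12^2 - 1)) = 1 - 1860/1716 = -0.083916.
Step 4: Under H0, t = rho * sqrt((n-2)/(1-rho^2)) = -0.2663 ~ t(10).
Step 5: Two-sided p-value from the t-distribution with 10 df = 0.795415.
Step 6: alpha = 0.05. fail to reject H0.

rho = -0.0839, p = 0.795415, fail to reject H0 at alpha = 0.05.


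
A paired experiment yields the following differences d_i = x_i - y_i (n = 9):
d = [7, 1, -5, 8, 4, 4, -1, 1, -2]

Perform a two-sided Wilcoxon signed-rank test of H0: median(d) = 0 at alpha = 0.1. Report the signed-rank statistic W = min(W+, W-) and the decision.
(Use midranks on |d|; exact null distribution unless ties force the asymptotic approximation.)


Step 1: Drop any zero differences (none here) and take |d_i|.
|d| = [7, 1, 5, 8, 4, 4, 1, 1, 2]
Step 2: Midrank |d_i| (ties get averaged ranks).
ranks: |7|->8, |1|->2, |5|->7, |8|->9, |4|->5.5, |4|->5.5, |1|->2, |1|->2, |2|->4
Step 3: Attach original signs; sum ranks with positive sign and with negative sign.
W+ = 8 + 2 + 9 + 5.5 + 5.5 + 2 = 32
W- = 7 + 2 + 4 = 13
(Check: W+ + W- = 45 should equal n(n+1)/2 = 45.)
Step 4: Test statistic W = min(W+, W-) = 13.
Step 5: Ties in |d|, so use the tie-corrected normal approximation.
        E[W] = n(n+1)/4 = 9*10/4 = 22.5.
        Tie groups: |d|=1 (t=3), |d|=4 (t=2); sum(t^3 - t) = 30.
        Var[W] = n(n+1)(2n+1)/24 - sum(t^3-t)/48 = 1710/24 - 30/48 = 70.625.
        z = (W - E[W]) / sqrt(Var[W]) = (13 - 22.5) / 8.4039 = -1.1304.
        Two-sided p = 2*Phi(z) = 0.258294.
Step 6: alpha = 0.1. fail to reject H0.

W+ = 32, W- = 13, W = min = 13, p = 0.258294, fail to reject H0.


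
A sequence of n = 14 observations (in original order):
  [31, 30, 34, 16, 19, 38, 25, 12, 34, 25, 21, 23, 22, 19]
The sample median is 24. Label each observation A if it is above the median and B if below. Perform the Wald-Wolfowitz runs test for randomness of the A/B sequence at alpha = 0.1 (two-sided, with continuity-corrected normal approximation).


Step 1: Compute median = 24; label A = above, B = below.
Labels in order: AAABBAABAABBBB  (n_A = 7, n_B = 7)
Step 2: Count runs R = 6.
Step 3: Under H0 (random ordering), E[R] = 2*n_A*n_B/(n_A+n_B) + 1 = 2*7*7/14 + 1 = 8.0000.
        Var[R] = 2*n_A*n_B*(2*n_A*n_B - n_A - n_B) / ((n_A+n_B)^2 * (n_A+n_B-1)) = 8232/2548 = 3.2308.
        SD[R] = 1.7974.
Step 4: Continuity-corrected z = (R + 0.5 - E[R]) / SD[R] = (6 + 0.5 - 8.0000) / 1.7974 = -0.8345.
Step 5: Two-sided p-value via normal approximation = 2*(1 - Phi(|z|)) = 0.403986.
Step 6: alpha = 0.1. fail to reject H0.

R = 6, z = -0.8345, p = 0.403986, fail to reject H0.


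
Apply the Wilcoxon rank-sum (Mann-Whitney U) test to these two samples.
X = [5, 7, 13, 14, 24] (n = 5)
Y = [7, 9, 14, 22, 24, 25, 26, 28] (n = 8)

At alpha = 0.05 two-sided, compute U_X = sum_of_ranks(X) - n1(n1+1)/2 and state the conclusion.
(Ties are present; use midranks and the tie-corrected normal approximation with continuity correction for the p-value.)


Step 1: Combine and sort all 13 observations; assign midranks.
sorted (value, group): (5,X), (7,X), (7,Y), (9,Y), (13,X), (14,X), (14,Y), (22,Y), (24,X), (24,Y), (25,Y), (26,Y), (28,Y)
ranks: 5->1, 7->2.5, 7->2.5, 9->4, 13->5, 14->6.5, 14->6.5, 22->8, 24->9.5, 24->9.5, 25->11, 26->12, 28->13
Step 2: Rank sum for X: R1 = 1 + 2.5 + 5 + 6.5 + 9.5 = 24.5.
Step 3: U_X = R1 - n1(n1+1)/2 = 24.5 - 5*6/2 = 24.5 - 15 = 9.5.
       U_Y = n1*n2 - U_X = 40 - 9.5 = 30.5.
Step 4: Ties are present, so use the tie-corrected normal approximation (with continuity correction) for the p-value.
Step 5: p-value = 0.141583; compare to alpha = 0.05. fail to reject H0.

U_X = 9.5, p = 0.141583, fail to reject H0 at alpha = 0.05.


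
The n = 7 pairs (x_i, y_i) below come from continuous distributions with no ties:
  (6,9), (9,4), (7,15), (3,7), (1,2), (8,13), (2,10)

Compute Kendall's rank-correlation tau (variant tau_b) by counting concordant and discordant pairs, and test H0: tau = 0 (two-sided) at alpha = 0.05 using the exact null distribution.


Step 1: Enumerate the 21 unordered pairs (i,j) with i<j and classify each by sign(x_j-x_i) * sign(y_j-y_i).
  (1,2):dx=+3,dy=-5->D; (1,3):dx=+1,dy=+6->C; (1,4):dx=-3,dy=-2->C; (1,5):dx=-5,dy=-7->C
  (1,6):dx=+2,dy=+4->C; (1,7):dx=-4,dy=+1->D; (2,3):dx=-2,dy=+11->D; (2,4):dx=-6,dy=+3->D
  (2,5):dx=-8,dy=-2->C; (2,6):dx=-1,dy=+9->D; (2,7):dx=-7,dy=+6->D; (3,4):dx=-4,dy=-8->C
  (3,5):dx=-6,dy=-13->C; (3,6):dx=+1,dy=-2->D; (3,7):dx=-5,dy=-5->C; (4,5):dx=-2,dy=-5->C
  (4,6):dx=+5,dy=+6->C; (4,7):dx=-1,dy=+3->D; (5,6):dx=+7,dy=+11->C; (5,7):dx=+1,dy=+8->C
  (6,7):dx=-6,dy=-3->C
Step 2: C = 13, D = 8, total pairs = 21.
Step 3: tau = (C - D)/(n(n-1)/2) = (13 - 8)/21 = 0.238095.
Step 4: Exact two-sided p-value (enumerate n! = 5040 permutations of y under H0): p = 0.561905.
Step 5: alpha = 0.05. fail to reject H0.

tau_b = 0.2381 (C=13, D=8), p = 0.561905, fail to reject H0.


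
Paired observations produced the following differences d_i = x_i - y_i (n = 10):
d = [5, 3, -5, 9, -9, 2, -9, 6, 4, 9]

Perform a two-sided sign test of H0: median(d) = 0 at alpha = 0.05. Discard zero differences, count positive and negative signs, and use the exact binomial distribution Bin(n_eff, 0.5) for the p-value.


Step 1: Discard zero differences. Original n = 10; n_eff = number of nonzero differences = 10.
Nonzero differences (with sign): +5, +3, -5, +9, -9, +2, -9, +6, +4, +9
Step 2: Count signs: positive = 7, negative = 3.
Step 3: Under H0: P(positive) = 0.5, so the number of positives S ~ Bin(10, 0.5).
Step 4: Two-sided exact p-value = sum of Bin(10,0.5) probabilities at or below the observed probability = 0.343750.
Step 5: alpha = 0.05. fail to reject H0.

n_eff = 10, pos = 7, neg = 3, p = 0.343750, fail to reject H0.


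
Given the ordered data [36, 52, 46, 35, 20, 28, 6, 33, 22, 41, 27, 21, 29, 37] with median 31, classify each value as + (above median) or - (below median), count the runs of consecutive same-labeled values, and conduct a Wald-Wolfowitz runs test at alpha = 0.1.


Step 1: Compute median = 31; label A = above, B = below.
Labels in order: AAAABBBABABBBA  (n_A = 7, n_B = 7)
Step 2: Count runs R = 7.
Step 3: Under H0 (random ordering), E[R] = 2*n_A*n_B/(n_A+n_B) + 1 = 2*7*7/14 + 1 = 8.0000.
        Var[R] = 2*n_A*n_B*(2*n_A*n_B - n_A - n_B) / ((n_A+n_B)^2 * (n_A+n_B-1)) = 8232/2548 = 3.2308.
        SD[R] = 1.7974.
Step 4: Continuity-corrected z = (R + 0.5 - E[R]) / SD[R] = (7 + 0.5 - 8.0000) / 1.7974 = -0.2782.
Step 5: Two-sided p-value via normal approximation = 2*(1 - Phi(|z|)) = 0.780879.
Step 6: alpha = 0.1. fail to reject H0.

R = 7, z = -0.2782, p = 0.780879, fail to reject H0.


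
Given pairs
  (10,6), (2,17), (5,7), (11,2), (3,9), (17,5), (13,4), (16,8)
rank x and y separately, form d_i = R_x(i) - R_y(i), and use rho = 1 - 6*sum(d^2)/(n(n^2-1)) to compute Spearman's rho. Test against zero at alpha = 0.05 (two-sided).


Step 1: Rank x and y separately (midranks; no ties here).
rank(x): 10->4, 2->1, 5->3, 11->5, 3->2, 17->8, 13->6, 16->7
rank(y): 6->4, 17->8, 7->5, 2->1, 9->7, 5->3, 4->2, 8->6
Step 2: d_i = R_x(i) - R_y(i); compute d_i^2.
  (4-4)^2=0, (1-8)^2=49, (3-5)^2=4, (5-1)^2=16, (2-7)^2=25, (8-3)^2=25, (6-2)^2=16, (7-6)^2=1
sum(d^2) = 136.
Step 3: rho = 1 - 6*136 / (8*(8^2 - 1)) = 1 - 816/504 = -0.619048.
Step 4: Under H0, t = rho * sqrt((n-2)/(1-rho^2)) = -1.9308 ~ t(6).
Step 5: Two-sided p-value from the t-distribution with 6 df = 0.101733.
Step 6: alpha = 0.05. fail to reject H0.

rho = -0.6190, p = 0.101733, fail to reject H0 at alpha = 0.05.


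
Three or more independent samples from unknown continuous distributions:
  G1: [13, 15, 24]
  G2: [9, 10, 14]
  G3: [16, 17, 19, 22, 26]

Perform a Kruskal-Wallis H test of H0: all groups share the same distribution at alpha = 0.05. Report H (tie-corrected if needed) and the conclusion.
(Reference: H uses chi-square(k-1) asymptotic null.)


Step 1: Combine all N = 11 observations and assign midranks.
sorted (value, group, rank): (9,G2,1), (10,G2,2), (13,G1,3), (14,G2,4), (15,G1,5), (16,G3,6), (17,G3,7), (19,G3,8), (22,G3,9), (24,G1,10), (26,G3,11)
Step 2: Sum ranks within each group.
R_1 = 18 (n_1 = 3)
R_2 = 7 (n_2 = 3)
R_3 = 41 (n_3 = 5)
Step 3: H = 12/(N(N+1)) * sum(R_i^2/n_i) - 3(N+1)
     = 12/(11*12) * (18^2/3 + 7^2/3 + 41^2/5) - 3*12
     = 0.090909 * 460.533 - 36
     = 5.866667.
Step 4: No ties, so H is used without correction.
Step 5: Under H0, H ~ chi^2(2); p-value = 0.053219.
Step 6: alpha = 0.05. fail to reject H0.

H = 5.8667, df = 2, p = 0.053219, fail to reject H0.


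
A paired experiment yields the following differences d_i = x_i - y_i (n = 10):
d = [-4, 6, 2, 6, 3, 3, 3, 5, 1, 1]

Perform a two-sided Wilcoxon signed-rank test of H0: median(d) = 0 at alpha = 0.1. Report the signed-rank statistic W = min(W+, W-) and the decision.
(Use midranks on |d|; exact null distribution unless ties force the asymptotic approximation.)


Step 1: Drop any zero differences (none here) and take |d_i|.
|d| = [4, 6, 2, 6, 3, 3, 3, 5, 1, 1]
Step 2: Midrank |d_i| (ties get averaged ranks).
ranks: |4|->7, |6|->9.5, |2|->3, |6|->9.5, |3|->5, |3|->5, |3|->5, |5|->8, |1|->1.5, |1|->1.5
Step 3: Attach original signs; sum ranks with positive sign and with negative sign.
W+ = 9.5 + 3 + 9.5 + 5 + 5 + 5 + 8 + 1.5 + 1.5 = 48
W- = 7 = 7
(Check: W+ + W- = 55 should equal n(n+1)/2 = 55.)
Step 4: Test statistic W = min(W+, W-) = 7.
Step 5: Ties in |d|, so use the tie-corrected normal approximation.
        E[W] = n(n+1)/4 = 10*11/4 = 27.5.
        Tie groups: |d|=1 (t=2), |d|=3 (t=3), |d|=6 (t=2); sum(t^3 - t) = 36.
        Var[W] = n(n+1)(2n+1)/24 - sum(t^3-t)/48 = 2310/24 - 36/48 = 95.5.
        z = (W - E[W]) / sqrt(Var[W]) = (7 - 27.5) / 9.7724 = -2.0977.
        Two-sided p = 2*Phi(z) = 0.035928.
Step 6: alpha = 0.1. reject H0.

W+ = 48, W- = 7, W = min = 7, p = 0.035928, reject H0.


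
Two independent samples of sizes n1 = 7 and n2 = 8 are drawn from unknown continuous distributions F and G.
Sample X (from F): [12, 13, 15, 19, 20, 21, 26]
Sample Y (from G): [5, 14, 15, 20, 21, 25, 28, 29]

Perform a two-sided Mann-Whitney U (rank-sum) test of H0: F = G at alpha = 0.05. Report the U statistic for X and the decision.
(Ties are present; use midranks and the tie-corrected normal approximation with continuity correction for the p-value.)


Step 1: Combine and sort all 15 observations; assign midranks.
sorted (value, group): (5,Y), (12,X), (13,X), (14,Y), (15,X), (15,Y), (19,X), (20,X), (20,Y), (21,X), (21,Y), (25,Y), (26,X), (28,Y), (29,Y)
ranks: 5->1, 12->2, 13->3, 14->4, 15->5.5, 15->5.5, 19->7, 20->8.5, 20->8.5, 21->10.5, 21->10.5, 25->12, 26->13, 28->14, 29->15
Step 2: Rank sum for X: R1 = 2 + 3 + 5.5 + 7 + 8.5 + 10.5 + 13 = 49.5.
Step 3: U_X = R1 - n1(n1+1)/2 = 49.5 - 7*8/2 = 49.5 - 28 = 21.5.
       U_Y = n1*n2 - U_X = 56 - 21.5 = 34.5.
Step 4: Ties are present, so use the tie-corrected normal approximation (with continuity correction) for the p-value.
Step 5: p-value = 0.486283; compare to alpha = 0.05. fail to reject H0.

U_X = 21.5, p = 0.486283, fail to reject H0 at alpha = 0.05.


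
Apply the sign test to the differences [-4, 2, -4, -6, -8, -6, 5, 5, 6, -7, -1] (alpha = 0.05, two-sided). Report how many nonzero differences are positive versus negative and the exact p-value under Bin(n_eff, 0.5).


Step 1: Discard zero differences. Original n = 11; n_eff = number of nonzero differences = 11.
Nonzero differences (with sign): -4, +2, -4, -6, -8, -6, +5, +5, +6, -7, -1
Step 2: Count signs: positive = 4, negative = 7.
Step 3: Under H0: P(positive) = 0.5, so the number of positives S ~ Bin(11, 0.5).
Step 4: Two-sided exact p-value = sum of Bin(11,0.5) probabilities at or below the observed probability = 0.548828.
Step 5: alpha = 0.05. fail to reject H0.

n_eff = 11, pos = 4, neg = 7, p = 0.548828, fail to reject H0.


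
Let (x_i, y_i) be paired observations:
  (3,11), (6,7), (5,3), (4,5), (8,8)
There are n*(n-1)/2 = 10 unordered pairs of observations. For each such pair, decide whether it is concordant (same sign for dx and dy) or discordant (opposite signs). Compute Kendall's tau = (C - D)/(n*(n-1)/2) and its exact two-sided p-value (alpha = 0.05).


Step 1: Enumerate the 10 unordered pairs (i,j) with i<j and classify each by sign(x_j-x_i) * sign(y_j-y_i).
  (1,2):dx=+3,dy=-4->D; (1,3):dx=+2,dy=-8->D; (1,4):dx=+1,dy=-6->D; (1,5):dx=+5,dy=-3->D
  (2,3):dx=-1,dy=-4->C; (2,4):dx=-2,dy=-2->C; (2,5):dx=+2,dy=+1->C; (3,4):dx=-1,dy=+2->D
  (3,5):dx=+3,dy=+5->C; (4,5):dx=+4,dy=+3->C
Step 2: C = 5, D = 5, total pairs = 10.
Step 3: tau = (C - D)/(n(n-1)/2) = (5 - 5)/10 = 0.000000.
Step 4: Exact two-sided p-value (enumerate n! = 120 permutations of y under H0): p = 1.000000.
Step 5: alpha = 0.05. fail to reject H0.

tau_b = 0.0000 (C=5, D=5), p = 1.000000, fail to reject H0.


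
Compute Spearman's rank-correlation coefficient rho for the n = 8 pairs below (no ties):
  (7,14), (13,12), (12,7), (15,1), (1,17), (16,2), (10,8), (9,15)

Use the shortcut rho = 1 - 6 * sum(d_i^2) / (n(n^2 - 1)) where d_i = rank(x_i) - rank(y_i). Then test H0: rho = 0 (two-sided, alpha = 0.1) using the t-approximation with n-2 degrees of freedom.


Step 1: Rank x and y separately (midranks; no ties here).
rank(x): 7->2, 13->6, 12->5, 15->7, 1->1, 16->8, 10->4, 9->3
rank(y): 14->6, 12->5, 7->3, 1->1, 17->8, 2->2, 8->4, 15->7
Step 2: d_i = R_x(i) - R_y(i); compute d_i^2.
  (2-6)^2=16, (6-5)^2=1, (5-3)^2=4, (7-1)^2=36, (1-8)^2=49, (8-2)^2=36, (4-4)^2=0, (3-7)^2=16
sum(d^2) = 158.
Step 3: rho = 1 - 6*158 / (8*(8^2 - 1)) = 1 - 948/504 = -0.880952.
Step 4: Under H0, t = rho * sqrt((n-2)/(1-rho^2)) = -4.5601 ~ t(6).
Step 5: Two-sided p-value from the t-distribution with 6 df = 0.003850.
Step 6: alpha = 0.1. reject H0.

rho = -0.8810, p = 0.003850, reject H0 at alpha = 0.1.


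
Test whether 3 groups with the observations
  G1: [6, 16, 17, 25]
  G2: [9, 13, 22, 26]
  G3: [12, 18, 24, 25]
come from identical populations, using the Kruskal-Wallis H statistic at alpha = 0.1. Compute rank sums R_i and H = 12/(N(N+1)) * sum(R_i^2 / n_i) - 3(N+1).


Step 1: Combine all N = 12 observations and assign midranks.
sorted (value, group, rank): (6,G1,1), (9,G2,2), (12,G3,3), (13,G2,4), (16,G1,5), (17,G1,6), (18,G3,7), (22,G2,8), (24,G3,9), (25,G1,10.5), (25,G3,10.5), (26,G2,12)
Step 2: Sum ranks within each group.
R_1 = 22.5 (n_1 = 4)
R_2 = 26 (n_2 = 4)
R_3 = 29.5 (n_3 = 4)
Step 3: H = 12/(N(N+1)) * sum(R_i^2/n_i) - 3(N+1)
     = 12/(12*13) * (22.5^2/4 + 26^2/4 + 29.5^2/4) - 3*13
     = 0.076923 * 513.125 - 39
     = 0.471154.
Step 4: Ties present; correction factor C = 1 - 6/(12^3 - 12) = 0.996503. Corrected H = 0.471154 / 0.996503 = 0.472807.
Step 5: Under H0, H ~ chi^2(2); p-value = 0.789462.
Step 6: alpha = 0.1. fail to reject H0.

H = 0.4728, df = 2, p = 0.789462, fail to reject H0.


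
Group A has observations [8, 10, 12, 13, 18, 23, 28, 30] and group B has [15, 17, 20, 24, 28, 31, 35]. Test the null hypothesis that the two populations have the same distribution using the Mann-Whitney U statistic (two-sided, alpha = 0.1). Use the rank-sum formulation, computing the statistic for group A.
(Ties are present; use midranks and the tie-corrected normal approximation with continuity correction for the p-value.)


Step 1: Combine and sort all 15 observations; assign midranks.
sorted (value, group): (8,X), (10,X), (12,X), (13,X), (15,Y), (17,Y), (18,X), (20,Y), (23,X), (24,Y), (28,X), (28,Y), (30,X), (31,Y), (35,Y)
ranks: 8->1, 10->2, 12->3, 13->4, 15->5, 17->6, 18->7, 20->8, 23->9, 24->10, 28->11.5, 28->11.5, 30->13, 31->14, 35->15
Step 2: Rank sum for X: R1 = 1 + 2 + 3 + 4 + 7 + 9 + 11.5 + 13 = 50.5.
Step 3: U_X = R1 - n1(n1+1)/2 = 50.5 - 8*9/2 = 50.5 - 36 = 14.5.
       U_Y = n1*n2 - U_X = 56 - 14.5 = 41.5.
Step 4: Ties are present, so use the tie-corrected normal approximation (with continuity correction) for the p-value.
Step 5: p-value = 0.132118; compare to alpha = 0.1. fail to reject H0.

U_X = 14.5, p = 0.132118, fail to reject H0 at alpha = 0.1.


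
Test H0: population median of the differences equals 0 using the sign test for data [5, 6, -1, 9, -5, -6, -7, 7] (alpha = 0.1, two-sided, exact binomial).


Step 1: Discard zero differences. Original n = 8; n_eff = number of nonzero differences = 8.
Nonzero differences (with sign): +5, +6, -1, +9, -5, -6, -7, +7
Step 2: Count signs: positive = 4, negative = 4.
Step 3: Under H0: P(positive) = 0.5, so the number of positives S ~ Bin(8, 0.5).
Step 4: Two-sided exact p-value = sum of Bin(8,0.5) probabilities at or below the observed probability = 1.000000.
Step 5: alpha = 0.1. fail to reject H0.

n_eff = 8, pos = 4, neg = 4, p = 1.000000, fail to reject H0.
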